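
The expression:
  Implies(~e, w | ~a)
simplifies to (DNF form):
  e | w | ~a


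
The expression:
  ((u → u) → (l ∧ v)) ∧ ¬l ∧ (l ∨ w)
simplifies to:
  False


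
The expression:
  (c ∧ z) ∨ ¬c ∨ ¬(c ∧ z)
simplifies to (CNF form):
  True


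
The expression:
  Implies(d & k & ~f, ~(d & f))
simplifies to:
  True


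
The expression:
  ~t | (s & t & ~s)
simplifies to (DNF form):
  ~t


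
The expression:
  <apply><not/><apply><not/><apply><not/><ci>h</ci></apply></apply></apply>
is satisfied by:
  {h: False}


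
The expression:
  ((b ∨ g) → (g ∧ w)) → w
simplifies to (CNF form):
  b ∨ g ∨ w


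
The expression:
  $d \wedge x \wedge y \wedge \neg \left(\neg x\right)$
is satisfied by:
  {y: True, d: True, x: True}


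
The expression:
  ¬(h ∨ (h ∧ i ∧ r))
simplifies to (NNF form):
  ¬h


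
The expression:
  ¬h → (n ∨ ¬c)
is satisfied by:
  {h: True, n: True, c: False}
  {h: True, c: False, n: False}
  {n: True, c: False, h: False}
  {n: False, c: False, h: False}
  {h: True, n: True, c: True}
  {h: True, c: True, n: False}
  {n: True, c: True, h: False}


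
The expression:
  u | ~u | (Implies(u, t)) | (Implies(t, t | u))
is always true.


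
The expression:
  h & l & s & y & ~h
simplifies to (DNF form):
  False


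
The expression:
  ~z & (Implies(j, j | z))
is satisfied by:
  {z: False}


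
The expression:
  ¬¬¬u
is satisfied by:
  {u: False}


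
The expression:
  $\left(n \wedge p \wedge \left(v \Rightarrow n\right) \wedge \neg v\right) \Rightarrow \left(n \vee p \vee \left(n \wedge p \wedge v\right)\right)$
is always true.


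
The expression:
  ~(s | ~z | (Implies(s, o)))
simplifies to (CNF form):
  False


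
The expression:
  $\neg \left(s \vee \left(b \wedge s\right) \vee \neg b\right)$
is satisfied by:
  {b: True, s: False}


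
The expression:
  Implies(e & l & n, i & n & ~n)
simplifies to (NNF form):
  ~e | ~l | ~n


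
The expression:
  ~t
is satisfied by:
  {t: False}


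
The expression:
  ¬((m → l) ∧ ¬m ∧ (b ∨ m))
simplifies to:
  m ∨ ¬b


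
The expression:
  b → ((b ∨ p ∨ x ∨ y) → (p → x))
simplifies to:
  x ∨ ¬b ∨ ¬p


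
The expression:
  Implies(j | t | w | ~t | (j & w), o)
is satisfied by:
  {o: True}


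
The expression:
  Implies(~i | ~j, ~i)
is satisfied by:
  {j: True, i: False}
  {i: False, j: False}
  {i: True, j: True}


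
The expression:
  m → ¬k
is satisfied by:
  {k: False, m: False}
  {m: True, k: False}
  {k: True, m: False}


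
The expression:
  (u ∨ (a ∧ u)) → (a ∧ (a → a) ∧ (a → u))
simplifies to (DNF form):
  a ∨ ¬u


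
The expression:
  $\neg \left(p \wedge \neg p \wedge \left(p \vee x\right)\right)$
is always true.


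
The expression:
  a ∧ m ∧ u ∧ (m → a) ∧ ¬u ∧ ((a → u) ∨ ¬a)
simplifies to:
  False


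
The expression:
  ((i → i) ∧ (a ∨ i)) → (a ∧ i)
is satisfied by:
  {i: False, a: False}
  {a: True, i: True}


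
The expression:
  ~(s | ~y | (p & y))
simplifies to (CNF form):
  y & ~p & ~s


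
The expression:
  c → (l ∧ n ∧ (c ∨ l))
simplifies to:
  (l ∧ n) ∨ ¬c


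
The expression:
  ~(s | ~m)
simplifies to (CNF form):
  m & ~s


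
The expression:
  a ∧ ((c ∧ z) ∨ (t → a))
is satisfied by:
  {a: True}


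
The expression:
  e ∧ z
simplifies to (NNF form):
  e ∧ z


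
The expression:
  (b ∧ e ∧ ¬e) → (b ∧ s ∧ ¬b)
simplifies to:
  True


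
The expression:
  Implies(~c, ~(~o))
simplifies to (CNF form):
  c | o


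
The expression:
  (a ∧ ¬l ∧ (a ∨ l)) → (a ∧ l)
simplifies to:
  l ∨ ¬a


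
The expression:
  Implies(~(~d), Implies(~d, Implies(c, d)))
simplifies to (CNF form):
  True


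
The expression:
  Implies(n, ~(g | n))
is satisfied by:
  {n: False}


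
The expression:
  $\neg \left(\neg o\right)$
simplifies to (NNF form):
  $o$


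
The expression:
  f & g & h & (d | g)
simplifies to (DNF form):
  f & g & h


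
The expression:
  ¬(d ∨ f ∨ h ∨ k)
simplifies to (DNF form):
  ¬d ∧ ¬f ∧ ¬h ∧ ¬k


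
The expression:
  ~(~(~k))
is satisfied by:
  {k: False}


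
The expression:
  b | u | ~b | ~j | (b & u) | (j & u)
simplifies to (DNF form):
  True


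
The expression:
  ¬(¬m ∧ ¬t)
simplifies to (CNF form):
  m ∨ t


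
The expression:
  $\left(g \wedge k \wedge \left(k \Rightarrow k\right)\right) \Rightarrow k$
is always true.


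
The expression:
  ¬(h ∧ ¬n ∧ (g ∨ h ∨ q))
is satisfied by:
  {n: True, h: False}
  {h: False, n: False}
  {h: True, n: True}


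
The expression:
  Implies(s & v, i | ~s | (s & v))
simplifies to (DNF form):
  True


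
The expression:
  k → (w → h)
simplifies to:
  h ∨ ¬k ∨ ¬w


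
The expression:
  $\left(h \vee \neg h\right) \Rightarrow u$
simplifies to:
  $u$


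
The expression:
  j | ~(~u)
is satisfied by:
  {u: True, j: True}
  {u: True, j: False}
  {j: True, u: False}


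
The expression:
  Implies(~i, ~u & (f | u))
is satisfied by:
  {i: True, f: True, u: False}
  {i: True, u: False, f: False}
  {i: True, f: True, u: True}
  {i: True, u: True, f: False}
  {f: True, u: False, i: False}


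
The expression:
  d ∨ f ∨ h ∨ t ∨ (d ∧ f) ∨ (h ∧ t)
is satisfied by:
  {d: True, t: True, h: True, f: True}
  {d: True, t: True, h: True, f: False}
  {d: True, t: True, f: True, h: False}
  {d: True, t: True, f: False, h: False}
  {d: True, h: True, f: True, t: False}
  {d: True, h: True, f: False, t: False}
  {d: True, h: False, f: True, t: False}
  {d: True, h: False, f: False, t: False}
  {t: True, h: True, f: True, d: False}
  {t: True, h: True, f: False, d: False}
  {t: True, f: True, h: False, d: False}
  {t: True, f: False, h: False, d: False}
  {h: True, f: True, t: False, d: False}
  {h: True, t: False, f: False, d: False}
  {f: True, t: False, h: False, d: False}


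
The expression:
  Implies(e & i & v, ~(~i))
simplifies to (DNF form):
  True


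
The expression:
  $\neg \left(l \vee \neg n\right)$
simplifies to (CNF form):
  $n \wedge \neg l$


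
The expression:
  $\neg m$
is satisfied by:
  {m: False}


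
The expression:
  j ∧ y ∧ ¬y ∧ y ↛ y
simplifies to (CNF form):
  False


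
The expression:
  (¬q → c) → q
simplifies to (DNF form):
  q ∨ ¬c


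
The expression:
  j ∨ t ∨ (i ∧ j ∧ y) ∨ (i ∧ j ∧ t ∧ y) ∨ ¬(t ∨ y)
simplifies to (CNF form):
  j ∨ t ∨ ¬y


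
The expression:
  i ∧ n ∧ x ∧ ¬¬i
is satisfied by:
  {i: True, x: True, n: True}


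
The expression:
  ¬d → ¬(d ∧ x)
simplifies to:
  True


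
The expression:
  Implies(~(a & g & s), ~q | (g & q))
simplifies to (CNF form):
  g | ~q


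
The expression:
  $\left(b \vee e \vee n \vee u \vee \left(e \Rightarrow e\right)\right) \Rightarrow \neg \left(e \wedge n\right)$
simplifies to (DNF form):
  $\neg e \vee \neg n$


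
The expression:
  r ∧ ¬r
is never true.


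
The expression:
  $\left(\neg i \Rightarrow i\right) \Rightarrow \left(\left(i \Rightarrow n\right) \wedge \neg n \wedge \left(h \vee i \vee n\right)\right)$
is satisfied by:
  {i: False}


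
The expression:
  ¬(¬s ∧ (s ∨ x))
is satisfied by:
  {s: True, x: False}
  {x: False, s: False}
  {x: True, s: True}


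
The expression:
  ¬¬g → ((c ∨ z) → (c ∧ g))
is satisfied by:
  {c: True, g: False, z: False}
  {g: False, z: False, c: False}
  {c: True, z: True, g: False}
  {z: True, g: False, c: False}
  {c: True, g: True, z: False}
  {g: True, c: False, z: False}
  {c: True, z: True, g: True}


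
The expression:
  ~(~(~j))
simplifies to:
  ~j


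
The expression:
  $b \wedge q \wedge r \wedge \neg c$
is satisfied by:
  {b: True, r: True, q: True, c: False}


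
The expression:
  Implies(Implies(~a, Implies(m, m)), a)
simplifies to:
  a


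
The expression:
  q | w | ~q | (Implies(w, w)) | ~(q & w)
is always true.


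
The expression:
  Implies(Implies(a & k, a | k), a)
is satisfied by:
  {a: True}


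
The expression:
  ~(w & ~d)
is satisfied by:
  {d: True, w: False}
  {w: False, d: False}
  {w: True, d: True}


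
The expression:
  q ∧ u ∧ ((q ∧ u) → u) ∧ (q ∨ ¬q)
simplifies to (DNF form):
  q ∧ u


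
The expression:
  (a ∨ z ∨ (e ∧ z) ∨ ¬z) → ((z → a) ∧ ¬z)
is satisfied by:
  {z: False}


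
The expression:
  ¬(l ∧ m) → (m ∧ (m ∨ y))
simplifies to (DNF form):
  m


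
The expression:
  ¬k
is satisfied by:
  {k: False}


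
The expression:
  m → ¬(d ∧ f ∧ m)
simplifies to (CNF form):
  ¬d ∨ ¬f ∨ ¬m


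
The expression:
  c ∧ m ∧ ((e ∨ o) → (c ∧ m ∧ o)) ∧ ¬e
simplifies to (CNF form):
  c ∧ m ∧ ¬e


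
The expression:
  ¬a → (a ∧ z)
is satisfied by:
  {a: True}


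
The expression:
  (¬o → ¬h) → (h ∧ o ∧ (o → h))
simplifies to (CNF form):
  h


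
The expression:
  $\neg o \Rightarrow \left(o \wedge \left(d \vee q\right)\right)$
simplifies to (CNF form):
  $o$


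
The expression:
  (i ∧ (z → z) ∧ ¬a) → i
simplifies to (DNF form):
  True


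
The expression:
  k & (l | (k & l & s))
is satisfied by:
  {k: True, l: True}


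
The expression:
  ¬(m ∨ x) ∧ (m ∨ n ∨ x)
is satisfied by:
  {n: True, x: False, m: False}


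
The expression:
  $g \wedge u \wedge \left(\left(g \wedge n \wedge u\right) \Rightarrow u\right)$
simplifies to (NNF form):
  $g \wedge u$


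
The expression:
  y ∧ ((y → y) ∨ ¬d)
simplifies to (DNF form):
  y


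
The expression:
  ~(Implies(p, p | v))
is never true.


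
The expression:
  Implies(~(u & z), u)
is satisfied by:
  {u: True}


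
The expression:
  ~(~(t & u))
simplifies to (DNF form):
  t & u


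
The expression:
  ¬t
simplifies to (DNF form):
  ¬t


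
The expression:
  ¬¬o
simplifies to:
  o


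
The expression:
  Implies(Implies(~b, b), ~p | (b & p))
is always true.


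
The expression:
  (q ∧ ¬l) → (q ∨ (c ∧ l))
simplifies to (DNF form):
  True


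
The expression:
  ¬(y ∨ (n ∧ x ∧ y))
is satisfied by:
  {y: False}


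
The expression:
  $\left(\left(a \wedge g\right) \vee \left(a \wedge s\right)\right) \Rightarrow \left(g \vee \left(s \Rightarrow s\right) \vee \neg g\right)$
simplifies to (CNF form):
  $\text{True}$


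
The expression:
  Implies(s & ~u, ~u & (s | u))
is always true.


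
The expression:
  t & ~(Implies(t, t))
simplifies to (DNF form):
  False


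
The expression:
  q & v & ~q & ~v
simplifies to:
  False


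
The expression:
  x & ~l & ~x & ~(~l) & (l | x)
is never true.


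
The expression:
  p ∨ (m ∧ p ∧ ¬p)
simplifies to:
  p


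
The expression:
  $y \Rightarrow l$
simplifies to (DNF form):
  $l \vee \neg y$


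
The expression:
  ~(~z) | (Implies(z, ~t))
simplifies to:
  True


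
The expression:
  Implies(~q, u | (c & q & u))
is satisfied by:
  {q: True, u: True}
  {q: True, u: False}
  {u: True, q: False}


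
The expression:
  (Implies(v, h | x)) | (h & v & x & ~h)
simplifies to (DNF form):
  h | x | ~v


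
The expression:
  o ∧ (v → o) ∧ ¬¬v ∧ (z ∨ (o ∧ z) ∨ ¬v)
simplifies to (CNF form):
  o ∧ v ∧ z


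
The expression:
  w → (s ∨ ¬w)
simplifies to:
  s ∨ ¬w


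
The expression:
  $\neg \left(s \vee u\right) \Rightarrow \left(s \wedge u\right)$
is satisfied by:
  {u: True, s: True}
  {u: True, s: False}
  {s: True, u: False}


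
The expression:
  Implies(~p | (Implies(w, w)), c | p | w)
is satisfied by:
  {p: True, c: True, w: True}
  {p: True, c: True, w: False}
  {p: True, w: True, c: False}
  {p: True, w: False, c: False}
  {c: True, w: True, p: False}
  {c: True, w: False, p: False}
  {w: True, c: False, p: False}


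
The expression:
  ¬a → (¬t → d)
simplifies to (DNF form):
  a ∨ d ∨ t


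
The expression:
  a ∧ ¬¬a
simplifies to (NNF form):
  a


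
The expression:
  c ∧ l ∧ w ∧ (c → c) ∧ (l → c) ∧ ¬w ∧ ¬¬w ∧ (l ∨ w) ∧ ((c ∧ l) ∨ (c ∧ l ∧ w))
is never true.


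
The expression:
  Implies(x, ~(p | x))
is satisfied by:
  {x: False}


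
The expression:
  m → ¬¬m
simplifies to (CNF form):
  True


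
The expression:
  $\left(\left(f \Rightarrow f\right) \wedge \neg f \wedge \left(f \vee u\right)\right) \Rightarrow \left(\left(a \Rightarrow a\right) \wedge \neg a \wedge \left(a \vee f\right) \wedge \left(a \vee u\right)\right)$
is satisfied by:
  {f: True, u: False}
  {u: False, f: False}
  {u: True, f: True}


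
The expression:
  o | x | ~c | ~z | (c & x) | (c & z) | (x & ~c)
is always true.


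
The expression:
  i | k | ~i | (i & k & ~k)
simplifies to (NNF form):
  True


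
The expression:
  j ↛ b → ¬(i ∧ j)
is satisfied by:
  {b: True, i: False, j: False}
  {i: False, j: False, b: False}
  {j: True, b: True, i: False}
  {j: True, i: False, b: False}
  {b: True, i: True, j: False}
  {i: True, b: False, j: False}
  {j: True, i: True, b: True}


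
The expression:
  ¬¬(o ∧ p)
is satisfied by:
  {p: True, o: True}


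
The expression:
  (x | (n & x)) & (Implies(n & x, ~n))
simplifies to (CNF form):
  x & ~n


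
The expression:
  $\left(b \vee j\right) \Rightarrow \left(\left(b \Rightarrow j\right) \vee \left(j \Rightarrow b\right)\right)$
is always true.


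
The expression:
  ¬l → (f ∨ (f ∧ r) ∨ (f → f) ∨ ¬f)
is always true.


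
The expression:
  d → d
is always true.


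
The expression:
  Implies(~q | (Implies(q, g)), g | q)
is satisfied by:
  {q: True, g: True}
  {q: True, g: False}
  {g: True, q: False}


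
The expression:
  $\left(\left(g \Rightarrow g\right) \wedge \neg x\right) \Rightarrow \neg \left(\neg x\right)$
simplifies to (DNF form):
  $x$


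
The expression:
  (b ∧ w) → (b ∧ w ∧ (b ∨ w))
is always true.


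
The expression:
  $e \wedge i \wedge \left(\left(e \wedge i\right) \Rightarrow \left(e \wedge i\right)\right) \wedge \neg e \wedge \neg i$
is never true.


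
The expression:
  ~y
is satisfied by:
  {y: False}


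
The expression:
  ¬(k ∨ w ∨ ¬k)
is never true.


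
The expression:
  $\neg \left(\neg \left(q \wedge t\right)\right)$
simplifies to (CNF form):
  $q \wedge t$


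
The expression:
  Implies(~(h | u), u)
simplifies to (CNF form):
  h | u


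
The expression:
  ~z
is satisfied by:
  {z: False}


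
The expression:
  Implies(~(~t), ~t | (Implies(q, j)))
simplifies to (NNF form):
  j | ~q | ~t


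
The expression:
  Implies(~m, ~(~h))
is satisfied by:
  {m: True, h: True}
  {m: True, h: False}
  {h: True, m: False}


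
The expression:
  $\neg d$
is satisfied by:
  {d: False}


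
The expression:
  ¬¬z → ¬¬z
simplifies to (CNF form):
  True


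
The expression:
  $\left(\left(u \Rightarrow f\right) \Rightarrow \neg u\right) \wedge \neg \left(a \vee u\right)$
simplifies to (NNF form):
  $\neg a \wedge \neg u$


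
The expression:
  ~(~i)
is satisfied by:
  {i: True}


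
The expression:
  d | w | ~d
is always true.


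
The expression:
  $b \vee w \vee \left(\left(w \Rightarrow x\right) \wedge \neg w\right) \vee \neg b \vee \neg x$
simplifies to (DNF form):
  $\text{True}$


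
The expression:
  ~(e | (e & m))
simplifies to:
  ~e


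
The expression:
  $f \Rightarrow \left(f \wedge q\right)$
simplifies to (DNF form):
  $q \vee \neg f$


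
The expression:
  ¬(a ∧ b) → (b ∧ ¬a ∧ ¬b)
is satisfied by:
  {a: True, b: True}


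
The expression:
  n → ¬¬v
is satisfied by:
  {v: True, n: False}
  {n: False, v: False}
  {n: True, v: True}


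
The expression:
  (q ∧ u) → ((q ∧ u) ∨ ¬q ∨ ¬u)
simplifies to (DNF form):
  True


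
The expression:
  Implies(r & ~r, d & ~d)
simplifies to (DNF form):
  True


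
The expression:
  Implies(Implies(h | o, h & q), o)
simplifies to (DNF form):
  o | (h & ~q)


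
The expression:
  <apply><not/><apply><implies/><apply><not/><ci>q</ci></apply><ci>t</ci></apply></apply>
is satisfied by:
  {q: False, t: False}


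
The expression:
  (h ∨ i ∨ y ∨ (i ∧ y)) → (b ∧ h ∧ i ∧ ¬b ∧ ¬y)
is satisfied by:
  {y: False, h: False, i: False}


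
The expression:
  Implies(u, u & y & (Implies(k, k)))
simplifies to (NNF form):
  y | ~u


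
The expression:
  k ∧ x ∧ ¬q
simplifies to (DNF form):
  k ∧ x ∧ ¬q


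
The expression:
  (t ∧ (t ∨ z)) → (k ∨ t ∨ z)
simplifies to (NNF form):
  True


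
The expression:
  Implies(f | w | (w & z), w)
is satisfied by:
  {w: True, f: False}
  {f: False, w: False}
  {f: True, w: True}


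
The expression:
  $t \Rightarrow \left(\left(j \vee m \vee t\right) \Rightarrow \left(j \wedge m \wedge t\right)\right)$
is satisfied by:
  {j: True, m: True, t: False}
  {j: True, m: False, t: False}
  {m: True, j: False, t: False}
  {j: False, m: False, t: False}
  {t: True, j: True, m: True}


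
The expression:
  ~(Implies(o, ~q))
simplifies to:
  o & q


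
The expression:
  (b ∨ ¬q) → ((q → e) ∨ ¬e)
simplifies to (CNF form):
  True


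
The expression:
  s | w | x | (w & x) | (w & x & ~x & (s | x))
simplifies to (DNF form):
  s | w | x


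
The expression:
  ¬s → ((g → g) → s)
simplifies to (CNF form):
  s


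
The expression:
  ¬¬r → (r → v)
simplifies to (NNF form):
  v ∨ ¬r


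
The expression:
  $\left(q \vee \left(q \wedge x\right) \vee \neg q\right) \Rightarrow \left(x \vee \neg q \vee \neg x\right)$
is always true.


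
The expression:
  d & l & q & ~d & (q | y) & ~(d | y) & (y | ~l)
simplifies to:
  False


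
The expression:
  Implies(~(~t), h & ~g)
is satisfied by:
  {h: True, t: False, g: False}
  {h: False, t: False, g: False}
  {g: True, h: True, t: False}
  {g: True, h: False, t: False}
  {t: True, h: True, g: False}


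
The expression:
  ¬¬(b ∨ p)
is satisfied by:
  {b: True, p: True}
  {b: True, p: False}
  {p: True, b: False}


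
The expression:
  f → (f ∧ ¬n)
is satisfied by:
  {n: False, f: False}
  {f: True, n: False}
  {n: True, f: False}


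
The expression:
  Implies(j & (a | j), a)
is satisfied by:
  {a: True, j: False}
  {j: False, a: False}
  {j: True, a: True}


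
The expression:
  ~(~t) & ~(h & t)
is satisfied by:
  {t: True, h: False}


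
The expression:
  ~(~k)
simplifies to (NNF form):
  k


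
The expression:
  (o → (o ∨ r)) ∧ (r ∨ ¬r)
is always true.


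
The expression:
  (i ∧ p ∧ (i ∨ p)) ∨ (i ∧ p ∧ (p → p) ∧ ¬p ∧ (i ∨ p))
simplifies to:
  i ∧ p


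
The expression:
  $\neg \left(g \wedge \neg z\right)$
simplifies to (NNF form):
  $z \vee \neg g$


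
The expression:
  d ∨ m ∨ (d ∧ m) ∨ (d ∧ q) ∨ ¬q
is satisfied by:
  {d: True, m: True, q: False}
  {d: True, q: False, m: False}
  {m: True, q: False, d: False}
  {m: False, q: False, d: False}
  {d: True, m: True, q: True}
  {d: True, q: True, m: False}
  {m: True, q: True, d: False}


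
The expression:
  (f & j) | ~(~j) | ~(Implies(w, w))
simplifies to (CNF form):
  j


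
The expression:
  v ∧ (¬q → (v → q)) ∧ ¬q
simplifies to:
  False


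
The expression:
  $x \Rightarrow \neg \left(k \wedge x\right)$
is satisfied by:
  {k: False, x: False}
  {x: True, k: False}
  {k: True, x: False}


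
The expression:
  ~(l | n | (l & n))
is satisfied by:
  {n: False, l: False}


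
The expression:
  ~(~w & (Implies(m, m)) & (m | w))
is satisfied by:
  {w: True, m: False}
  {m: False, w: False}
  {m: True, w: True}


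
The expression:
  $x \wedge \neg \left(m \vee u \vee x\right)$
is never true.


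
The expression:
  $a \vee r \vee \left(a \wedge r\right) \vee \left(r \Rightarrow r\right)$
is always true.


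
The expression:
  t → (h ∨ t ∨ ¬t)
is always true.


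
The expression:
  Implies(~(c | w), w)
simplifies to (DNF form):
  c | w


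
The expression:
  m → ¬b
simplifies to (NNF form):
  ¬b ∨ ¬m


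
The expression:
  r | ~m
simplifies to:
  r | ~m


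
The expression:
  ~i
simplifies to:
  ~i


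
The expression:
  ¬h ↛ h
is always true.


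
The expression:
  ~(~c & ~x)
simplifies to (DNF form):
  c | x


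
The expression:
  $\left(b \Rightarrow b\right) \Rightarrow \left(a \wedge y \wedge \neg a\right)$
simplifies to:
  $\text{False}$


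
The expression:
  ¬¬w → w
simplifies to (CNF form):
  True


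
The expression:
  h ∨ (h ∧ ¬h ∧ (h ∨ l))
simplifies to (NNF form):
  h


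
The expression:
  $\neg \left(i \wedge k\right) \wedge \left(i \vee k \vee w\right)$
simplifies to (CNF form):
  $\left(i \vee \neg i\right) \wedge \left(\neg i \vee \neg k\right) \wedge \left(i \vee k \vee w\right) \wedge \left(i \vee k \vee \neg i\right) \wedge \left(i \vee w \vee \neg i\right) \wedge \left(k \vee w \vee \neg k\right) \wedge \left(k \vee \neg i \vee \neg k\right) \wedge \left(w \vee \neg i \vee \neg k\right)$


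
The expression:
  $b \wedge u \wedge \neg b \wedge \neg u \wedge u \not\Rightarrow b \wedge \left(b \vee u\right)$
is never true.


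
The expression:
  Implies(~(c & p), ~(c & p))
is always true.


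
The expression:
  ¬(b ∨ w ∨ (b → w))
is never true.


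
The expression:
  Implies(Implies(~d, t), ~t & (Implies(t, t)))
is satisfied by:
  {t: False}


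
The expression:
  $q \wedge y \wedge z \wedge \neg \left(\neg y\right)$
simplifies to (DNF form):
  $q \wedge y \wedge z$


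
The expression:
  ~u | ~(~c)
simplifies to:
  c | ~u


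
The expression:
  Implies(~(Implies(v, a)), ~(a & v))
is always true.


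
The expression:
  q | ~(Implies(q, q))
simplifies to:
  q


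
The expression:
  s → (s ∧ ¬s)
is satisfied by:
  {s: False}


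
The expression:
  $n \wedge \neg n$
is never true.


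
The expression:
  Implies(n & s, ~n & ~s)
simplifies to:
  ~n | ~s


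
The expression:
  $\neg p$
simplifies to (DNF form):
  $\neg p$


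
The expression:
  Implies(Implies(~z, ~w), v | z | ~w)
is always true.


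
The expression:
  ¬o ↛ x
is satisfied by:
  {x: True, o: False}
  {o: False, x: False}
  {o: True, x: True}


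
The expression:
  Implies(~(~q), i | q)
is always true.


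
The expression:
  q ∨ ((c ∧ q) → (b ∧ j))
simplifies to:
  True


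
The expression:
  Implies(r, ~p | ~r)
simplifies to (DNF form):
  ~p | ~r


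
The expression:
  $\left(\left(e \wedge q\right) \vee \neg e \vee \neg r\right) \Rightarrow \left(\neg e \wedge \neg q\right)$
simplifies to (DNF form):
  $\left(r \wedge \neg q\right) \vee \left(\neg e \wedge \neg q\right)$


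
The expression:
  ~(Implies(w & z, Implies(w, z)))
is never true.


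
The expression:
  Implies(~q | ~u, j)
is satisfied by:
  {u: True, j: True, q: True}
  {u: True, j: True, q: False}
  {j: True, q: True, u: False}
  {j: True, q: False, u: False}
  {u: True, q: True, j: False}


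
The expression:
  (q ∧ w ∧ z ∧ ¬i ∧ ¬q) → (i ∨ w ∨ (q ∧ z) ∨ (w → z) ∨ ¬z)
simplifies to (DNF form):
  True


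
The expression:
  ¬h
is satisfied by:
  {h: False}


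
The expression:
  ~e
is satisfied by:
  {e: False}


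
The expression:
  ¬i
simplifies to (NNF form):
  ¬i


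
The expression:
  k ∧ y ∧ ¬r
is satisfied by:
  {y: True, k: True, r: False}


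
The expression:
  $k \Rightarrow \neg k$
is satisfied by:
  {k: False}


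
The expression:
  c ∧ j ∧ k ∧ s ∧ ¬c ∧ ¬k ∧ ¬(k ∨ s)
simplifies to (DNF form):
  False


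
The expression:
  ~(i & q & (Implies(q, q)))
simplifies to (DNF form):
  ~i | ~q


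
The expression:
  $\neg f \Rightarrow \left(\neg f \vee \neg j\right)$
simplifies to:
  $\text{True}$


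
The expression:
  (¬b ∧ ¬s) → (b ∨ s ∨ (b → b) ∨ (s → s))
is always true.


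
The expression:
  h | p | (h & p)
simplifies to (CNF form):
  h | p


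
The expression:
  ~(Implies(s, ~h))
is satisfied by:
  {h: True, s: True}


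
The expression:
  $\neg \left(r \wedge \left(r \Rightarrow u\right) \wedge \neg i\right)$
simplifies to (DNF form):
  $i \vee \neg r \vee \neg u$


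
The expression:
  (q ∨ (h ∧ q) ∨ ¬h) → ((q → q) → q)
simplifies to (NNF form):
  h ∨ q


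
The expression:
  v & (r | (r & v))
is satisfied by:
  {r: True, v: True}


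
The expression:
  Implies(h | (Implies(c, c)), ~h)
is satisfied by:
  {h: False}


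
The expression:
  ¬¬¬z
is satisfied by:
  {z: False}


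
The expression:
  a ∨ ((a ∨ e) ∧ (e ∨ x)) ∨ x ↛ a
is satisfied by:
  {a: True, x: True, e: True}
  {a: True, x: True, e: False}
  {a: True, e: True, x: False}
  {a: True, e: False, x: False}
  {x: True, e: True, a: False}
  {x: True, e: False, a: False}
  {e: True, x: False, a: False}


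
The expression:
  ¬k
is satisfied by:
  {k: False}


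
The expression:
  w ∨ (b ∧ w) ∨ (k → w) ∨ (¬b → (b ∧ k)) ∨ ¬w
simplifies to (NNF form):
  True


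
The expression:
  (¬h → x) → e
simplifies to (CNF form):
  (e ∨ ¬h) ∧ (e ∨ ¬x)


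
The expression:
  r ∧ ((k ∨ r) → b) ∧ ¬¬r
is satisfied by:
  {r: True, b: True}


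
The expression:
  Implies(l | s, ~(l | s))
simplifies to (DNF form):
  ~l & ~s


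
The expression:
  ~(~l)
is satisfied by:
  {l: True}


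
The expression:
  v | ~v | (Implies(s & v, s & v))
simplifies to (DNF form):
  True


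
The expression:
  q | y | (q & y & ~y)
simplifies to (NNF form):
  q | y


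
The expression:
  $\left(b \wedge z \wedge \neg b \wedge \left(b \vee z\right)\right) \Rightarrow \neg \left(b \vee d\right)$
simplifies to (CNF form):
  $\text{True}$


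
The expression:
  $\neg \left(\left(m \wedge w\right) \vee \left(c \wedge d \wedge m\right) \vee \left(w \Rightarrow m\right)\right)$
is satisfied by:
  {w: True, m: False}


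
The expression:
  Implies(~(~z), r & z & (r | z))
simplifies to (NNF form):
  r | ~z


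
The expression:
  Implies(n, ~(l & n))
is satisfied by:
  {l: False, n: False}
  {n: True, l: False}
  {l: True, n: False}


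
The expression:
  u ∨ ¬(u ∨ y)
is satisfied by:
  {u: True, y: False}
  {y: False, u: False}
  {y: True, u: True}


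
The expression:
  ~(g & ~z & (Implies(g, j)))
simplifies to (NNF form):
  z | ~g | ~j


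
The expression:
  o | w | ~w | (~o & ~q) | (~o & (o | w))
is always true.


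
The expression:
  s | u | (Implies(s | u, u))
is always true.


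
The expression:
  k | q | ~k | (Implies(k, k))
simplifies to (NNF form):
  True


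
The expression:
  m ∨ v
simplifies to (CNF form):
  m ∨ v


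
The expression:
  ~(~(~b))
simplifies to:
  ~b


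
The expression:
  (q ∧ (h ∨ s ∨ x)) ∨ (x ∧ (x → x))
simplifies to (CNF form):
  (q ∨ x) ∧ (h ∨ q ∨ x) ∧ (h ∨ s ∨ x) ∧ (q ∨ s ∨ x)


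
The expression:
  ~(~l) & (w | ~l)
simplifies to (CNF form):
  l & w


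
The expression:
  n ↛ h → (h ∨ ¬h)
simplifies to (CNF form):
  True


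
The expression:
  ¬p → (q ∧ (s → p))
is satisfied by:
  {q: True, p: True, s: False}
  {p: True, s: False, q: False}
  {q: True, p: True, s: True}
  {p: True, s: True, q: False}
  {q: True, s: False, p: False}


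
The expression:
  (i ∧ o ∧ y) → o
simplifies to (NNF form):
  True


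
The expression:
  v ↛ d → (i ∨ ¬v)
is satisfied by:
  {i: True, d: True, v: False}
  {i: True, v: False, d: False}
  {d: True, v: False, i: False}
  {d: False, v: False, i: False}
  {i: True, d: True, v: True}
  {i: True, v: True, d: False}
  {d: True, v: True, i: False}


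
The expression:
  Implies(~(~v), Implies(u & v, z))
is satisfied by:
  {z: True, u: False, v: False}
  {u: False, v: False, z: False}
  {z: True, v: True, u: False}
  {v: True, u: False, z: False}
  {z: True, u: True, v: False}
  {u: True, z: False, v: False}
  {z: True, v: True, u: True}


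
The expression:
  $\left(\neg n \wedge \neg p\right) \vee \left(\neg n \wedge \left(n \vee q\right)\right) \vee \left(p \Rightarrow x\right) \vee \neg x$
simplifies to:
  $\text{True}$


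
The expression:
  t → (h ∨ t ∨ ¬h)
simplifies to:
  True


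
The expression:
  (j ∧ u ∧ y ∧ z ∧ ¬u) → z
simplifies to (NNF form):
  True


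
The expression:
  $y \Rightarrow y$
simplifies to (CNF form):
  $\text{True}$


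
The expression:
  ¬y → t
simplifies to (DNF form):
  t ∨ y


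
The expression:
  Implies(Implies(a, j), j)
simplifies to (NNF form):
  a | j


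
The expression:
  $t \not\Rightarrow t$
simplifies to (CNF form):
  $\text{False}$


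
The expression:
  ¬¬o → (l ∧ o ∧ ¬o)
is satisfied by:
  {o: False}


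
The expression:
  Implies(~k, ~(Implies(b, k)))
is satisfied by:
  {b: True, k: True}
  {b: True, k: False}
  {k: True, b: False}


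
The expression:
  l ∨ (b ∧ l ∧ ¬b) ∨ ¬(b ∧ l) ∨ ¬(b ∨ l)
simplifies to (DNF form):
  True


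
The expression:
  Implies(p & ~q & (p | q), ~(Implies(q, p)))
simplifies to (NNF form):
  q | ~p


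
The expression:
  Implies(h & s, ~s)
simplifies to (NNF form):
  ~h | ~s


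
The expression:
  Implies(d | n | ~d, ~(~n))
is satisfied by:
  {n: True}


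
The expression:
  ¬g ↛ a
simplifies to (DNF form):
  a ∨ ¬g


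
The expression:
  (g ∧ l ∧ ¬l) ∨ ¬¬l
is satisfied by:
  {l: True}


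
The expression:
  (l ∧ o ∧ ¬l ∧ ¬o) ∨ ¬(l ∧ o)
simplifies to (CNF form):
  ¬l ∨ ¬o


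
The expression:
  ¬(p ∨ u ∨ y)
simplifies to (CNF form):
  ¬p ∧ ¬u ∧ ¬y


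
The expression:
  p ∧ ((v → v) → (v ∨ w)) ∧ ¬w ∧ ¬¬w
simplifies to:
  False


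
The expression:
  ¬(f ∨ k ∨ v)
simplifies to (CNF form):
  ¬f ∧ ¬k ∧ ¬v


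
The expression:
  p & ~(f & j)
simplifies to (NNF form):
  p & (~f | ~j)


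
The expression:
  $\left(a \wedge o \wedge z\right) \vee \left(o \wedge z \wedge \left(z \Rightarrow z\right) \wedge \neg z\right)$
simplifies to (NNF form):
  $a \wedge o \wedge z$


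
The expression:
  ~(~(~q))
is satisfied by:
  {q: False}


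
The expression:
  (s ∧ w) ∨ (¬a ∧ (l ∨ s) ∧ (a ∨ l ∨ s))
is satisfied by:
  {s: True, w: True, l: True, a: False}
  {s: True, w: True, l: False, a: False}
  {s: True, l: True, w: False, a: False}
  {s: True, l: False, w: False, a: False}
  {w: True, l: True, s: False, a: False}
  {l: True, s: False, w: False, a: False}
  {a: True, s: True, w: True, l: True}
  {a: True, s: True, w: True, l: False}


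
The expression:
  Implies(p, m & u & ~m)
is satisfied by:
  {p: False}


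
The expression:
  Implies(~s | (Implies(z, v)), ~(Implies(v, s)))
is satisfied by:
  {v: True, z: True, s: False}
  {v: True, z: False, s: False}
  {s: True, z: True, v: False}


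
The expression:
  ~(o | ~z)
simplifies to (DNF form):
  z & ~o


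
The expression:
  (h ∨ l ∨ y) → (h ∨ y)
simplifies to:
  h ∨ y ∨ ¬l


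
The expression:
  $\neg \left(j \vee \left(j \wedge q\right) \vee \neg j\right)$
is never true.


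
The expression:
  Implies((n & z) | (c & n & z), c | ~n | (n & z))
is always true.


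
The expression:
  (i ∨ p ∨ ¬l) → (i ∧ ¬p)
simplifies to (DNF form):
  (i ∧ ¬p) ∨ (l ∧ ¬p)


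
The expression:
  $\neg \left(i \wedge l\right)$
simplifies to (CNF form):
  $\neg i \vee \neg l$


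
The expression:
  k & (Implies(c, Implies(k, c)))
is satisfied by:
  {k: True}


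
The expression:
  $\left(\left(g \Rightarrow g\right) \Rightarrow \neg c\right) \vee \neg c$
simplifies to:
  $\neg c$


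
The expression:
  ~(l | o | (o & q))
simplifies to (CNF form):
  ~l & ~o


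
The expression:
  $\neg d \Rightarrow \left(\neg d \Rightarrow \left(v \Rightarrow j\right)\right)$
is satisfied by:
  {d: True, j: True, v: False}
  {d: True, j: False, v: False}
  {j: True, d: False, v: False}
  {d: False, j: False, v: False}
  {d: True, v: True, j: True}
  {d: True, v: True, j: False}
  {v: True, j: True, d: False}


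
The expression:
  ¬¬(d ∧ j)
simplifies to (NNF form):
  d ∧ j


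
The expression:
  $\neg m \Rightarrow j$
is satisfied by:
  {m: True, j: True}
  {m: True, j: False}
  {j: True, m: False}


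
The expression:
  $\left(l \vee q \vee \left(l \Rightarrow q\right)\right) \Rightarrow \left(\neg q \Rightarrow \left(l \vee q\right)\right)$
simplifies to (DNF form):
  $l \vee q$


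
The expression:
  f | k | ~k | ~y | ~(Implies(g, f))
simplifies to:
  True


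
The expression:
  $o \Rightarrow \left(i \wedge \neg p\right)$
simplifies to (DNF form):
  $\left(i \wedge \neg p\right) \vee \neg o$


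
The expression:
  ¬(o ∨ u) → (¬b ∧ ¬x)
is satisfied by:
  {o: True, u: True, b: False, x: False}
  {x: True, o: True, u: True, b: False}
  {o: True, u: True, b: True, x: False}
  {x: True, o: True, u: True, b: True}
  {o: True, b: False, u: False, x: False}
  {o: True, x: True, b: False, u: False}
  {o: True, b: True, u: False, x: False}
  {o: True, x: True, b: True, u: False}
  {u: True, x: False, b: False, o: False}
  {x: True, u: True, b: False, o: False}
  {u: True, b: True, x: False, o: False}
  {x: True, u: True, b: True, o: False}
  {x: False, b: False, u: False, o: False}


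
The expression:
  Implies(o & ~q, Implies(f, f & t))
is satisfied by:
  {t: True, q: True, o: False, f: False}
  {t: True, o: False, q: False, f: False}
  {q: True, t: False, o: False, f: False}
  {t: False, o: False, q: False, f: False}
  {f: True, t: True, q: True, o: False}
  {f: True, t: True, o: False, q: False}
  {f: True, q: True, t: False, o: False}
  {f: True, t: False, o: False, q: False}
  {t: True, o: True, q: True, f: False}
  {t: True, o: True, f: False, q: False}
  {o: True, q: True, f: False, t: False}
  {o: True, f: False, q: False, t: False}
  {t: True, o: True, f: True, q: True}
  {t: True, o: True, f: True, q: False}
  {o: True, f: True, q: True, t: False}


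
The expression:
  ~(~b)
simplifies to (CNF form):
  b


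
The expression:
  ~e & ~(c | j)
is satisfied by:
  {e: False, j: False, c: False}


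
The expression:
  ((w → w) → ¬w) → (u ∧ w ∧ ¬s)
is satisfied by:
  {w: True}


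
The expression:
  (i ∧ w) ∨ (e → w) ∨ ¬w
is always true.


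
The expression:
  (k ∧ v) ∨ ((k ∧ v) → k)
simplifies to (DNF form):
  True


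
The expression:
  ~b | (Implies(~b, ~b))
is always true.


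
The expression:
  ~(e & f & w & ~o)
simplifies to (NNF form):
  o | ~e | ~f | ~w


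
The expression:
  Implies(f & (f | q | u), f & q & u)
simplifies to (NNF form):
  ~f | (q & u)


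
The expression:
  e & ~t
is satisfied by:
  {e: True, t: False}


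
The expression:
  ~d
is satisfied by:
  {d: False}


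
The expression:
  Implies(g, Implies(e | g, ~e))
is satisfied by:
  {g: False, e: False}
  {e: True, g: False}
  {g: True, e: False}


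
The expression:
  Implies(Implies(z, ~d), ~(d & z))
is always true.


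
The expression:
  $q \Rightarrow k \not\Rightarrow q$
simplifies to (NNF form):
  $\neg q$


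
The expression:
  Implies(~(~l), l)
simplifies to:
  True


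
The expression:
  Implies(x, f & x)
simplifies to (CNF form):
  f | ~x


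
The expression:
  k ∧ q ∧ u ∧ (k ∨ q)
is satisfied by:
  {u: True, q: True, k: True}


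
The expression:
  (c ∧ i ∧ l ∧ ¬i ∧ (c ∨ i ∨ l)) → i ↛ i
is always true.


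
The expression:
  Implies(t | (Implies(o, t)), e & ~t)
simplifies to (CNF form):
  ~t & (e | o)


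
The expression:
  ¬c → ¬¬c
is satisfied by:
  {c: True}


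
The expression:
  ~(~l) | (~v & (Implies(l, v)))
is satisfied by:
  {l: True, v: False}
  {v: False, l: False}
  {v: True, l: True}


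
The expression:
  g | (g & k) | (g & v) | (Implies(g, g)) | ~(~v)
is always true.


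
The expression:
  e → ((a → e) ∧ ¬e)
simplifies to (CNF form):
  ¬e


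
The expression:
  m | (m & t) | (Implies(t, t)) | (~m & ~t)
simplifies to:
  True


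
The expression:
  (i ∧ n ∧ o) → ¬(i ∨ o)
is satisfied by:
  {o: False, n: False, i: False}
  {i: True, o: False, n: False}
  {n: True, o: False, i: False}
  {i: True, n: True, o: False}
  {o: True, i: False, n: False}
  {i: True, o: True, n: False}
  {n: True, o: True, i: False}


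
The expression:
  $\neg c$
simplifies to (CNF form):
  $\neg c$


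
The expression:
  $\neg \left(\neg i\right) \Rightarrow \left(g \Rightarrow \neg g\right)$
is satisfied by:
  {g: False, i: False}
  {i: True, g: False}
  {g: True, i: False}


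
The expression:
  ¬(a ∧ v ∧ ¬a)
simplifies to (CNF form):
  True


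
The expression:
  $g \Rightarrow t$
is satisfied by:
  {t: True, g: False}
  {g: False, t: False}
  {g: True, t: True}


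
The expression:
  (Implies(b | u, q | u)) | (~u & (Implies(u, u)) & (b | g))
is always true.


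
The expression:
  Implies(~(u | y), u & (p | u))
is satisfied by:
  {y: True, u: True}
  {y: True, u: False}
  {u: True, y: False}


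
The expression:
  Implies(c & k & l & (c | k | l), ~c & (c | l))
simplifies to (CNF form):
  ~c | ~k | ~l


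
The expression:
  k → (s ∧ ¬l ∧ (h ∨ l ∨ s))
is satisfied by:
  {s: True, l: False, k: False}
  {l: False, k: False, s: False}
  {s: True, l: True, k: False}
  {l: True, s: False, k: False}
  {k: True, s: True, l: False}


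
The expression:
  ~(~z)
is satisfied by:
  {z: True}


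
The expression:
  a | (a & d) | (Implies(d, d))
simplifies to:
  True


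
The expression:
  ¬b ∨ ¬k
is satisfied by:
  {k: False, b: False}
  {b: True, k: False}
  {k: True, b: False}


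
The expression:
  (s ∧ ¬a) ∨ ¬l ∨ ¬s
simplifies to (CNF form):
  ¬a ∨ ¬l ∨ ¬s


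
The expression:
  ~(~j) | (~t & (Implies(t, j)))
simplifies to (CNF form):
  j | ~t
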